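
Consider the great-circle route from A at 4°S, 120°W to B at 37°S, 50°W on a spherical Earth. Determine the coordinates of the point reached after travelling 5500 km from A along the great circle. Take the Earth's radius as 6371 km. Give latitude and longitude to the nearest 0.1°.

≈ 30.6°S, 75.7°W

Write both endpoints as unit vectors p₁, p₂ with components (cos φ cos λ, cos φ sin λ, sin φ).
The central angle between the endpoints is δ = arccos(p₁·p₂) ≈ 1.251 rad (71.7°). The total great-circle distance is δ·R ≈ 1.251 × 6371 ≈ 7970 km, so the target fraction is f = 5500/7970 ≈ 0.690.
Interpolate at f ≈ 0.690 with slerp weights a = sin((1−f)δ)/sin δ ≈ 0.398, b = sin(fδ)/sin δ ≈ 0.801.
p = a·p₁ + b·p₂ ≈ (0.212, -0.834, -0.510); φ = arcsin(p_z) ≈ -30.64°, λ = atan2(p_y, p_x) ≈ -75.71°.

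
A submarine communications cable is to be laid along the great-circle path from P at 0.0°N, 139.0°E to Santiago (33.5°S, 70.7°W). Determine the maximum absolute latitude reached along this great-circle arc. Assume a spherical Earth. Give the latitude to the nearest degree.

The great circle lies in the plane with unit normal n̂ = (p₁ × p₂)/|p₁ × p₂|.
Here n̂_z ≈ +0.599; the vertex latitude is φ_max = arccos|n̂_z| ≈ 53.2°.
Check via Clairaut: cos φ_max = |cos φ₁| · sin C = cos(0.0°)·sin(143.2°) ≈ 0.599, again giving ≈ 53.2°.

≈ 53°S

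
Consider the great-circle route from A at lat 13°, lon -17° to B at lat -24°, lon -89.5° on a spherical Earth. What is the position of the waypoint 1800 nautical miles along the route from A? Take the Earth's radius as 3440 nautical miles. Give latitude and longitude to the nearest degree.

≈ lat -2°, lon -43°

Write both endpoints as unit vectors p₁, p₂ with components (cos φ cos λ, cos φ sin λ, sin φ).
The central angle between the endpoints is δ = arccos(p₁·p₂) ≈ 1.394 rad (79.9°). The total great-circle distance is δ·R ≈ 1.394 × 3440 ≈ 4794 nmi, so the target fraction is f = 1800/4794 ≈ 0.375.
Interpolate at f ≈ 0.375 with slerp weights a = sin((1−f)δ)/sin δ ≈ 0.777, b = sin(fδ)/sin δ ≈ 0.508.
p = a·p₁ + b·p₂ ≈ (0.728, -0.685, -0.032); φ = arcsin(p_z) ≈ -1.82°, λ = atan2(p_y, p_x) ≈ -43.26°.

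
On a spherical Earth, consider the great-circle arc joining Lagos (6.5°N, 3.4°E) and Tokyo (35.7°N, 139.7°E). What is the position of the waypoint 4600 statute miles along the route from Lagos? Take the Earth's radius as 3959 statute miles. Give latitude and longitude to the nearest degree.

≈ (47°N, 66°E)

From cos δ = sin φ₁ sin φ₂ + cos φ₁ cos φ₂ cos Δλ, the central angle is δ ≈ 2.114 rad (121.1°). The total great-circle distance is δ·R ≈ 2.114 × 3959 ≈ 8371 mi, so the target fraction is f = 4600/8371 ≈ 0.550.
Interpolate at f ≈ 0.550 with slerp weights a = sin((1−f)δ)/sin δ ≈ 0.952, b = sin(fδ)/sin δ ≈ 1.072.
p = a·p₁ + b·p₂ ≈ (0.280, 0.619, 0.733); φ = arcsin(p_z) ≈ 47.17°, λ = atan2(p_y, p_x) ≈ 65.64°.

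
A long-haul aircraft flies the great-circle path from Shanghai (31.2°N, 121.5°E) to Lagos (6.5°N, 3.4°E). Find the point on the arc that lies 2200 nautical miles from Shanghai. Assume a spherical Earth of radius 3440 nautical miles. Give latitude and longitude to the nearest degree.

≈ (37°N, 77°E)

Write both endpoints as unit vectors p₁, p₂ with components (cos φ cos λ, cos φ sin λ, sin φ).
The central angle between the endpoints is δ = arccos(p₁·p₂) ≈ 1.919 rad (110.0°). The total great-circle distance is δ·R ≈ 1.919 × 3440 ≈ 6603 nmi, so the target fraction is f = 2200/6603 ≈ 0.333.
Interpolate at f ≈ 0.333 with slerp weights a = sin((1−f)δ)/sin δ ≈ 1.019, b = sin(fδ)/sin δ ≈ 0.635.
p = a·p₁ + b·p₂ ≈ (0.174, 0.781, 0.600); φ = arcsin(p_z) ≈ 36.87°, λ = atan2(p_y, p_x) ≈ 77.42°.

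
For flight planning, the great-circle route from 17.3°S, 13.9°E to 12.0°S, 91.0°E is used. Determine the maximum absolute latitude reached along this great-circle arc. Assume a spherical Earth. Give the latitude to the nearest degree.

The great circle lies in the plane with unit normal n̂ = (p₁ × p₂)/|p₁ × p₂|.
Here n̂_z ≈ +0.946; the vertex latitude is φ_max = arccos|n̂_z| ≈ 19.0°.
Check via Clairaut: cos φ_max = |cos φ₁| · sin C = cos(17.3°)·sin(98.0°) ≈ 0.946, again giving ≈ 19.0°.

≈ 19°S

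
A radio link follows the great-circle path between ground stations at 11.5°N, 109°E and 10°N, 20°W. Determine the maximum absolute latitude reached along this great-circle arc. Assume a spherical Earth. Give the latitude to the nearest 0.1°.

≈ 23.8°N

The great circle lies in the plane with unit normal n̂ = (p₁ × p₂)/|p₁ × p₂|.
Here n̂_z ≈ -0.915; the vertex latitude is φ_max = arccos|n̂_z| ≈ 23.8°.
Check via Clairaut: cos φ_max = |cos φ₁| · sin C = cos(11.5°)·sin(69.0°) ≈ 0.915, again giving ≈ 23.8°.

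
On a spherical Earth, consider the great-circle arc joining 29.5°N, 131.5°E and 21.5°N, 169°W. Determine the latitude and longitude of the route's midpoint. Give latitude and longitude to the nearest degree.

≈ 29°N, 162°E

Write both endpoints as unit vectors p₁, p₂ with components (cos φ cos λ, cos φ sin λ, sin φ).
The central angle between the endpoints is δ = arccos(p₁·p₂) ≈ 0.938 rad (53.7°).
Interpolate at f = 1/2 with slerp weights a = sin((1−f)δ)/sin δ ≈ 0.561, b = sin(fδ)/sin δ ≈ 0.561.
p = a·p₁ + b·p₂ ≈ (-0.835, 0.266, 0.481); φ = arcsin(p_z) ≈ 28.78°, λ = atan2(p_y, p_x) ≈ 162.34°.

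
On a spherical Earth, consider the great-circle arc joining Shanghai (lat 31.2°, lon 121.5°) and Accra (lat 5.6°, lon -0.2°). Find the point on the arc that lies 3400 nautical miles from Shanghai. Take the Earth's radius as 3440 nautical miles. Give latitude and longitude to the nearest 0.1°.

≈ lat 34.1°, lon 53.0°

Write both endpoints as unit vectors p₁, p₂ with components (cos φ cos λ, cos φ sin λ, sin φ).
The central angle between the endpoints is δ = arccos(p₁·p₂) ≈ 1.979 rad (113.4°). The total great-circle distance is δ·R ≈ 1.979 × 3440 ≈ 6807 nmi, so the target fraction is f = 3400/6807 ≈ 0.499.
Interpolate at f ≈ 0.499 with slerp weights a = sin((1−f)δ)/sin δ ≈ 0.911, b = sin(fδ)/sin δ ≈ 0.910.
p = a·p₁ + b·p₂ ≈ (0.498, 0.661, 0.561); φ = arcsin(p_z) ≈ 34.11°, λ = atan2(p_y, p_x) ≈ 53.00°.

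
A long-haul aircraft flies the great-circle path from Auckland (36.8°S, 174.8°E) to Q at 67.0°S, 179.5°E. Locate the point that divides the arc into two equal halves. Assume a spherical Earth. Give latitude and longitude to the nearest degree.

≈ 52°S, 176°E

Convert each endpoint to a unit vector on the sphere (x = cos φ cos λ, y = cos φ sin λ, z = sin φ).
The central angle between the endpoints is δ = arccos(p₁·p₂) ≈ 0.529 rad (30.3°).
Interpolate at f = 1/2 with slerp weights a = sin((1−f)δ)/sin δ ≈ 0.518, b = sin(fδ)/sin δ ≈ 0.518.
p = a·p₁ + b·p₂ ≈ (-0.615, 0.039, -0.787); φ = arcsin(p_z) ≈ -51.92°, λ = atan2(p_y, p_x) ≈ 176.34°.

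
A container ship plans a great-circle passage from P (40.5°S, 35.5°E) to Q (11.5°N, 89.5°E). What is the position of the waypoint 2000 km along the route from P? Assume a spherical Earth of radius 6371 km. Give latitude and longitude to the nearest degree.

≈ (29°S, 53°E)

Convert each endpoint to a unit vector on the sphere (x = cos φ cos λ, y = cos φ sin λ, z = sin φ).
The central angle between the endpoints is δ = arccos(p₁·p₂) ≈ 1.257 rad (72.0°). The total great-circle distance is δ·R ≈ 1.257 × 6371 ≈ 8009 km, so the target fraction is f = 2000/8009 ≈ 0.250.
Interpolate at f ≈ 0.250 with slerp weights a = sin((1−f)δ)/sin δ ≈ 0.851, b = sin(fδ)/sin δ ≈ 0.325.
p = a·p₁ + b·p₂ ≈ (0.530, 0.694, -0.488); φ = arcsin(p_z) ≈ -29.21°, λ = atan2(p_y, p_x) ≈ 52.65°.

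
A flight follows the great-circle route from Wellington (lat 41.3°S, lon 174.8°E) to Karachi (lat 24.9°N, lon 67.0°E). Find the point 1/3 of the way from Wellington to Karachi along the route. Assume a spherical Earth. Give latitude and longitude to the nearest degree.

≈ lat 26°S, lon 130°E

The haversine formula gives a central angle δ ≈ 2.079 rad (119.1°) between the endpoints.
Interpolate at f = 1/3 with slerp weights a = sin((1−f)δ)/sin δ ≈ 1.125, b = sin(fδ)/sin δ ≈ 0.731.
p = a·p₁ + b·p₂ ≈ (-0.583, 0.687, -0.435); φ = arcsin(p_z) ≈ -25.76°, λ = atan2(p_y, p_x) ≈ 130.30°.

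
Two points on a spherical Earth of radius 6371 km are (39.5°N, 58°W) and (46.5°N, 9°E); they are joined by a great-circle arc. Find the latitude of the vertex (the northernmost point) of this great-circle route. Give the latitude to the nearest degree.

The great circle lies in the plane with unit normal n̂ = (p₁ × p₂)/|p₁ × p₂|.
Here n̂_z ≈ +0.658; the vertex latitude is φ_max = arccos|n̂_z| ≈ 48.9°.

≈ 49°N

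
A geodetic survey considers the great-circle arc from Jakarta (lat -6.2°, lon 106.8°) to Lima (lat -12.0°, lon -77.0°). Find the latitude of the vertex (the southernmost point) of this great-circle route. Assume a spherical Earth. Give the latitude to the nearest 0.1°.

≈ -78.3°

The great circle lies in the plane with unit normal n̂ = (p₁ × p₂)/|p₁ × p₂|.
Here n̂_z ≈ +0.202; the vertex latitude is φ_max = arccos|n̂_z| ≈ 78.3°.
Check via Clairaut: cos φ_max = |cos φ₁| · sin C = cos(6.2°)·sin(168.3°) ≈ 0.202, again giving ≈ 78.3°.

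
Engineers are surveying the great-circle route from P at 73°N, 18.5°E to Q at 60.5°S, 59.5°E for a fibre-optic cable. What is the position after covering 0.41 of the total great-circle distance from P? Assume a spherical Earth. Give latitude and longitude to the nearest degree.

From cos δ = sin φ₁ sin φ₂ + cos φ₁ cos φ₂ cos Δλ, the central angle is δ ≈ 2.380 rad (136.4°).
Interpolate at f = 0.41 with slerp weights a = sin((1−f)δ)/sin δ ≈ 1.429, b = sin(fδ)/sin δ ≈ 1.200.
p = a·p₁ + b·p₂ ≈ (0.696, 0.642, 0.322); φ = arcsin(p_z) ≈ 18.79°, λ = atan2(p_y, p_x) ≈ 42.67°.

≈ 19°N, 43°E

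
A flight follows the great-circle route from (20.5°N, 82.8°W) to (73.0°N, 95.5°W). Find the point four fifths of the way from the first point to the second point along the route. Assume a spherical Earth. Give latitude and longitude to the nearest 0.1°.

≈ (62.6°N, 89.6°W)

The haversine formula gives a central angle δ ≈ 0.925 rad (53.0°) between the endpoints.
Interpolate at f = 4/5 with slerp weights a = sin((1−f)δ)/sin δ ≈ 0.230, b = sin(fδ)/sin δ ≈ 0.844.
p = a·p₁ + b·p₂ ≈ (0.003, -0.460, 0.888); φ = arcsin(p_z) ≈ 62.63°, λ = atan2(p_y, p_x) ≈ -89.58°.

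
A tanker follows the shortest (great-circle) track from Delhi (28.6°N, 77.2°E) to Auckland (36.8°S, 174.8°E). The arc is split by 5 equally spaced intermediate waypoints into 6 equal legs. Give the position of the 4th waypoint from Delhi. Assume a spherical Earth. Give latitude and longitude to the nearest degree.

≈ (18°S, 138°E)

Write both endpoints as unit vectors p₁, p₂ with components (cos φ cos λ, cos φ sin λ, sin φ).
The central angle between the endpoints is δ = arccos(p₁·p₂) ≈ 1.960 rad (112.3°).
Interpolate at f = 4/6 with slerp weights a = sin((1−f)δ)/sin δ ≈ 0.657, b = sin(fδ)/sin δ ≈ 1.044.
p = a·p₁ + b·p₂ ≈ (-0.704, 0.638, -0.311); φ = arcsin(p_z) ≈ -18.09°, λ = atan2(p_y, p_x) ≈ 137.81°.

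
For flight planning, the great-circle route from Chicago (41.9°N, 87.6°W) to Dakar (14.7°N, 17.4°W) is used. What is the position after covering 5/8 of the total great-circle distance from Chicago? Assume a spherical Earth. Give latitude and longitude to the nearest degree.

Convert each endpoint to a unit vector on the sphere (x = cos φ cos λ, y = cos φ sin λ, z = sin φ).
The central angle between the endpoints is δ = arccos(p₁·p₂) ≈ 1.145 rad (65.6°).
Interpolate at f = 5/8 with slerp weights a = sin((1−f)δ)/sin δ ≈ 0.457, b = sin(fδ)/sin δ ≈ 0.720.
p = a·p₁ + b·p₂ ≈ (0.679, -0.548, 0.488); φ = arcsin(p_z) ≈ 29.21°, λ = atan2(p_y, p_x) ≈ -38.91°.

≈ 29°N, 39°W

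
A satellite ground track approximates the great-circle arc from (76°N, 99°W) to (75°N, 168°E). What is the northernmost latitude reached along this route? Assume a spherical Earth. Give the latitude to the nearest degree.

The great circle lies in the plane with unit normal n̂ = (p₁ × p₂)/|p₁ × p₂|.
Here n̂_z ≈ -0.175; the vertex latitude is φ_max = arccos|n̂_z| ≈ 79.9°.
Check via Clairaut: cos φ_max = |cos φ₁| · sin C = cos(76.0°)·sin(46.3°) ≈ 0.175, again giving ≈ 79.9°.

≈ 80°N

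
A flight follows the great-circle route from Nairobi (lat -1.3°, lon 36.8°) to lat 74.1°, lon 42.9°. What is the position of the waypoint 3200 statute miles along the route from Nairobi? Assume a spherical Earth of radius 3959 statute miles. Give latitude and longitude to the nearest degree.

≈ lat 45°, lon 39°

Convert each endpoint to a unit vector on the sphere (x = cos φ cos λ, y = cos φ sin λ, z = sin φ).
The central angle between the endpoints is δ = arccos(p₁·p₂) ≈ 1.318 rad (75.5°). The total great-circle distance is δ·R ≈ 1.318 × 3959 ≈ 5216 mi, so the target fraction is f = 3200/5216 ≈ 0.613.
Interpolate at f ≈ 0.613 with slerp weights a = sin((1−f)δ)/sin δ ≈ 0.504, b = sin(fδ)/sin δ ≈ 0.747.
p = a·p₁ + b·p₂ ≈ (0.553, 0.441, 0.707); φ = arcsin(p_z) ≈ 44.98°, λ = atan2(p_y, p_x) ≈ 38.56°.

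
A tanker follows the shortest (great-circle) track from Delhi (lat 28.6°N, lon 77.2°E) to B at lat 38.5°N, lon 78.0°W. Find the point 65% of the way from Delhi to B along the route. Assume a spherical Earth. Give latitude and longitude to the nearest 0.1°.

Write both endpoints as unit vectors p₁, p₂ with components (cos φ cos λ, cos φ sin λ, sin φ).
The central angle between the endpoints is δ = arccos(p₁·p₂) ≈ 1.903 rad (109.0°).
Interpolate at f = 0.65 with slerp weights a = sin((1−f)δ)/sin δ ≈ 0.653, b = sin(fδ)/sin δ ≈ 0.999.
p = a·p₁ + b·p₂ ≈ (0.290, -0.205, 0.935); φ = arcsin(p_z) ≈ 69.20°, λ = atan2(p_y, p_x) ≈ -35.35°.

≈ lat 69.2°N, lon 35.3°W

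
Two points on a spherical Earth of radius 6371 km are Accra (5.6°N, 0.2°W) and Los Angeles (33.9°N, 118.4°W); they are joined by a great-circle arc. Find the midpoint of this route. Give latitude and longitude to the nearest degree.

The haversine formula gives a central angle δ ≈ 1.913 rad (109.6°) between the endpoints.
Interpolate at f = 1/2 with slerp weights a = sin((1−f)δ)/sin δ ≈ 0.868, b = sin(fδ)/sin δ ≈ 0.868.
p = a·p₁ + b·p₂ ≈ (0.521, -0.637, 0.569); φ = arcsin(p_z) ≈ 34.66°, λ = atan2(p_y, p_x) ≈ -50.70°.

≈ 35°N, 51°W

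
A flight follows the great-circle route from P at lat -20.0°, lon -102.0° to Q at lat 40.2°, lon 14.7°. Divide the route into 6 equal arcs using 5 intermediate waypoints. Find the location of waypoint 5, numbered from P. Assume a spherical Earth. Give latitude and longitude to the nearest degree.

≈ lat 37°, lon -11°

Convert each endpoint to a unit vector on the sphere (x = cos φ cos λ, y = cos φ sin λ, z = sin φ).
The central angle between the endpoints is δ = arccos(p₁·p₂) ≈ 2.145 rad (122.9°).
Interpolate at f = 5/6 with slerp weights a = sin((1−f)δ)/sin δ ≈ 0.417, b = sin(fδ)/sin δ ≈ 1.163.
p = a·p₁ + b·p₂ ≈ (0.778, -0.158, 0.608); φ = arcsin(p_z) ≈ 37.46°, λ = atan2(p_y, p_x) ≈ -11.46°.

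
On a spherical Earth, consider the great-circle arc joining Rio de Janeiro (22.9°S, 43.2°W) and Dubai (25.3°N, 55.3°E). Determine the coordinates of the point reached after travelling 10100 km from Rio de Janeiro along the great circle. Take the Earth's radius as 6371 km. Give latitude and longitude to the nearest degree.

The haversine formula gives a central angle δ ≈ 1.864 rad (106.8°) between the endpoints. The total great-circle distance is δ·R ≈ 1.864 × 6371 ≈ 11878 km, so the target fraction is f = 10100/11878 ≈ 0.850.
Interpolate at f ≈ 0.850 with slerp weights a = sin((1−f)δ)/sin δ ≈ 0.288, b = sin(fδ)/sin δ ≈ 1.045.
p = a·p₁ + b·p₂ ≈ (0.731, 0.595, 0.334); φ = arcsin(p_z) ≈ 19.54°, λ = atan2(p_y, p_x) ≈ 39.15°.

≈ 20°N, 39°E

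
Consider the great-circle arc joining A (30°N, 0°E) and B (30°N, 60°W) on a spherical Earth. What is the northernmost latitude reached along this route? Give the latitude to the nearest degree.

The great circle lies in the plane with unit normal n̂ = (p₁ × p₂)/|p₁ × p₂|.
Here n̂_z ≈ -0.832; the vertex latitude is φ_max = arccos|n̂_z| ≈ 33.7°.
Check via Clairaut: cos φ_max = |cos φ₁| · sin C = cos(30.0°)·sin(73.9°) ≈ 0.832, again giving ≈ 33.7°.

≈ 34°N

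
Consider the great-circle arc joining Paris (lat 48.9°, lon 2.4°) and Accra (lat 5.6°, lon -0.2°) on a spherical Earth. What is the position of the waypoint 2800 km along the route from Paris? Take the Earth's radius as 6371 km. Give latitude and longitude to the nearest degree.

The haversine formula gives a central angle δ ≈ 0.757 rad (43.4°) between the endpoints. The total great-circle distance is δ·R ≈ 0.757 × 6371 ≈ 4821 km, so the target fraction is f = 2800/4821 ≈ 0.581.
Interpolate at f ≈ 0.581 with slerp weights a = sin((1−f)δ)/sin δ ≈ 0.454, b = sin(fδ)/sin δ ≈ 0.620.
p = a·p₁ + b·p₂ ≈ (0.915, 0.010, 0.403); φ = arcsin(p_z) ≈ 23.76°, λ = atan2(p_y, p_x) ≈ 0.65°.

≈ lat 24°, lon 1°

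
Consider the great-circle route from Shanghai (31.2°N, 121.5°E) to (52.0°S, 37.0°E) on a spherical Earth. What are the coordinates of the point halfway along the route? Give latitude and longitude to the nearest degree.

≈ (14°S, 88°E)

Convert each endpoint to a unit vector on the sphere (x = cos φ cos λ, y = cos φ sin λ, z = sin φ).
The central angle between the endpoints is δ = arccos(p₁·p₂) ≈ 1.937 rad (111.0°).
Interpolate at f = 1/2 with slerp weights a = sin((1−f)δ)/sin δ ≈ 0.882, b = sin(fδ)/sin δ ≈ 0.882.
p = a·p₁ + b·p₂ ≈ (0.039, 0.970, -0.238); φ = arcsin(p_z) ≈ -13.78°, λ = atan2(p_y, p_x) ≈ 87.67°.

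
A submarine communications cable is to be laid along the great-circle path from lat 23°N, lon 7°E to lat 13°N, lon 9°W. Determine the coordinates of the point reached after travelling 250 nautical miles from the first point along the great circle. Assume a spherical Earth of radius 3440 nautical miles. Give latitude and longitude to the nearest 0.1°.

Write both endpoints as unit vectors p₁, p₂ with components (cos φ cos λ, cos φ sin λ, sin φ).
The central angle between the endpoints is δ = arccos(p₁·p₂) ≈ 0.317 rad (18.2°). The total great-circle distance is δ·R ≈ 0.317 × 3440 ≈ 1092 nmi, so the target fraction is f = 250/1092 ≈ 0.229.
Interpolate at f ≈ 0.229 with slerp weights a = sin((1−f)δ)/sin δ ≈ 0.776, b = sin(fδ)/sin δ ≈ 0.233.
p = a·p₁ + b·p₂ ≈ (0.933, 0.052, 0.356); φ = arcsin(p_z) ≈ 20.83°, λ = atan2(p_y, p_x) ≈ 3.17°.

≈ lat 20.8°N, lon 3.2°E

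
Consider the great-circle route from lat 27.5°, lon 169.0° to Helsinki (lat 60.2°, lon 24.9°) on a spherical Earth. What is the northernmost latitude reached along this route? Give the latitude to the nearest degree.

The great circle lies in the plane with unit normal n̂ = (p₁ × p₂)/|p₁ × p₂|.
Here n̂_z ≈ -0.259; the vertex latitude is φ_max = arccos|n̂_z| ≈ 75.0°.
Check via Clairaut: cos φ_max = |cos φ₁| · sin C = cos(27.5°)·sin(17.0°) ≈ 0.259, again giving ≈ 75.0°.

≈ 75°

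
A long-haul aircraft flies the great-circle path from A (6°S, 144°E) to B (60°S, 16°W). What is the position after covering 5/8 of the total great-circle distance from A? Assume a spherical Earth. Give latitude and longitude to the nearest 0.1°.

≈ (72.7°S, 108.4°E)

From cos δ = sin φ₁ sin φ₂ + cos φ₁ cos φ₂ cos Δλ, the central angle is δ ≈ 1.957 rad (112.1°).
Interpolate at f = 5/8 with slerp weights a = sin((1−f)δ)/sin δ ≈ 0.723, b = sin(fδ)/sin δ ≈ 1.015.
p = a·p₁ + b·p₂ ≈ (-0.094, 0.283, -0.955); φ = arcsin(p_z) ≈ -72.66°, λ = atan2(p_y, p_x) ≈ 108.37°.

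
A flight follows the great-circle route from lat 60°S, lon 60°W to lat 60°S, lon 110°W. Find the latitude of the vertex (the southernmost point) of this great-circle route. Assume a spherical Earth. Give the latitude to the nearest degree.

The great circle lies in the plane with unit normal n̂ = (p₁ × p₂)/|p₁ × p₂|.
Here n̂_z ≈ -0.464; the vertex latitude is φ_max = arccos|n̂_z| ≈ 62.4°.
Check via Clairaut: cos φ_max = |cos φ₁| · sin C = cos(60.0°)·sin(112.0°) ≈ 0.464, again giving ≈ 62.4°.

≈ 62°S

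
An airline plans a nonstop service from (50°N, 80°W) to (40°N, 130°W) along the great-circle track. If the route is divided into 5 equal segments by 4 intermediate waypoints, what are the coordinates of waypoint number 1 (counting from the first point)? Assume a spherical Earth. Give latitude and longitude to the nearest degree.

Convert each endpoint to a unit vector on the sphere (x = cos φ cos λ, y = cos φ sin λ, z = sin φ).
The central angle between the endpoints is δ = arccos(p₁·p₂) ≈ 0.628 rad (36.0°).
Interpolate at f = 1/5 with slerp weights a = sin((1−f)δ)/sin δ ≈ 0.820, b = sin(fδ)/sin δ ≈ 0.213.
p = a·p₁ + b·p₂ ≈ (-0.014, -0.644, 0.765); φ = arcsin(p_z) ≈ 49.90°, λ = atan2(p_y, p_x) ≈ -91.20°.

≈ (50°N, 91°W)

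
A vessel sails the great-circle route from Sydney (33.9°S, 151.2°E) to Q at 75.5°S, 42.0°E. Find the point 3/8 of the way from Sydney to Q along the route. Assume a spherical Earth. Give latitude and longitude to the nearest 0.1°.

≈ 55.9°S, 140.4°E

The haversine formula gives a central angle δ ≈ 1.080 rad (61.9°) between the endpoints.
Interpolate at f = 3/8 with slerp weights a = sin((1−f)δ)/sin δ ≈ 0.708, b = sin(fδ)/sin δ ≈ 0.447.
p = a·p₁ + b·p₂ ≈ (-0.432, 0.358, -0.828); φ = arcsin(p_z) ≈ -55.86°, λ = atan2(p_y, p_x) ≈ 140.35°.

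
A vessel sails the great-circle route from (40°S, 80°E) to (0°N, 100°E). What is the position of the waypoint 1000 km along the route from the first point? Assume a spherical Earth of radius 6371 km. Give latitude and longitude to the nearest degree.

Convert each endpoint to a unit vector on the sphere (x = cos φ cos λ, y = cos φ sin λ, z = sin φ).
The central angle between the endpoints is δ = arccos(p₁·p₂) ≈ 0.767 rad (44.0°). The total great-circle distance is δ·R ≈ 0.767 × 6371 ≈ 4888 km, so the target fraction is f = 1000/4888 ≈ 0.205.
Interpolate at f ≈ 0.205 with slerp weights a = sin((1−f)δ)/sin δ ≈ 0.826, b = sin(fδ)/sin δ ≈ 0.225.
p = a·p₁ + b·p₂ ≈ (0.071, 0.845, -0.531); φ = arcsin(p_z) ≈ -32.05°, λ = atan2(p_y, p_x) ≈ 85.21°.

≈ (32°S, 85°E)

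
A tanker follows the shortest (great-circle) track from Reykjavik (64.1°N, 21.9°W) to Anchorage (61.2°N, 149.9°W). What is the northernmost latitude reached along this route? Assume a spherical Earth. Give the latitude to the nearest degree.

The great circle lies in the plane with unit normal n̂ = (p₁ × p₂)/|p₁ × p₂|.
Here n̂_z ≈ -0.220; the vertex latitude is φ_max = arccos|n̂_z| ≈ 77.3°.
Check via Clairaut: cos φ_max = |cos φ₁| · sin C = cos(64.1°)·sin(30.3°) ≈ 0.220, again giving ≈ 77.3°.

≈ 77°N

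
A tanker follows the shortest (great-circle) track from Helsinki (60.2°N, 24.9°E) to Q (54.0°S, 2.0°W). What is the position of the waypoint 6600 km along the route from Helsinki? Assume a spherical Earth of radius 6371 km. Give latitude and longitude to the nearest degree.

≈ (2°N, 10°E)

Convert each endpoint to a unit vector on the sphere (x = cos φ cos λ, y = cos φ sin λ, z = sin φ).
The central angle between the endpoints is δ = arccos(p₁·p₂) ≈ 2.028 rad (116.2°). The total great-circle distance is δ·R ≈ 2.028 × 6371 ≈ 12921 km, so the target fraction is f = 6600/12921 ≈ 0.511.
Interpolate at f ≈ 0.511 with slerp weights a = sin((1−f)δ)/sin δ ≈ 0.933, b = sin(fδ)/sin δ ≈ 0.959.
p = a·p₁ + b·p₂ ≈ (0.984, 0.176, 0.034); φ = arcsin(p_z) ≈ 1.95°, λ = atan2(p_y, p_x) ≈ 10.12°.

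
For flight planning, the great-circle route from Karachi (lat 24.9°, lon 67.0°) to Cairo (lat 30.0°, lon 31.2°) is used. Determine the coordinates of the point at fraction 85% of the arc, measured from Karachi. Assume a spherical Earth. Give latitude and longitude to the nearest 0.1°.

Convert each endpoint to a unit vector on the sphere (x = cos φ cos λ, y = cos φ sin λ, z = sin φ).
The central angle between the endpoints is δ = arccos(p₁·p₂) ≈ 0.559 rad (32.0°).
Interpolate at f = 0.85 with slerp weights a = sin((1−f)δ)/sin δ ≈ 0.158, b = sin(fδ)/sin δ ≈ 0.863.
p = a·p₁ + b·p₂ ≈ (0.695, 0.519, 0.498); φ = arcsin(p_z) ≈ 29.85°, λ = atan2(p_y, p_x) ≈ 36.74°.

≈ lat 29.9°, lon 36.7°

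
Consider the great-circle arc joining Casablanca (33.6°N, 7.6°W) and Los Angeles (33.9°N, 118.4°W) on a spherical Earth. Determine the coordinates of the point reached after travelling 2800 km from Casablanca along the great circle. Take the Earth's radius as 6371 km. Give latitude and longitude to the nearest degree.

Write both endpoints as unit vectors p₁, p₂ with components (cos φ cos λ, cos φ sin λ, sin φ).
The central angle between the endpoints is δ = arccos(p₁·p₂) ≈ 1.508 rad (86.4°). The total great-circle distance is δ·R ≈ 1.508 × 6371 ≈ 9605 km, so the target fraction is f = 2800/9605 ≈ 0.292.
Interpolate at f ≈ 0.292 with slerp weights a = sin((1−f)δ)/sin δ ≈ 0.878, b = sin(fδ)/sin δ ≈ 0.426.
p = a·p₁ + b·p₂ ≈ (0.557, -0.408, 0.724); φ = arcsin(p_z) ≈ 46.36°, λ = atan2(p_y, p_x) ≈ -36.24°.

≈ 46°N, 36°W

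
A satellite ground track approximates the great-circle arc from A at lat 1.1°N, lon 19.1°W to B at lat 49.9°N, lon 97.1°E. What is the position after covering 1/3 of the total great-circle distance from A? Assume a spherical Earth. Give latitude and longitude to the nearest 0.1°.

Write both endpoints as unit vectors p₁, p₂ with components (cos φ cos λ, cos φ sin λ, sin φ).
The central angle between the endpoints is δ = arccos(p₁·p₂) ≈ 1.844 rad (105.6°).
Interpolate at f = 1/3 with slerp weights a = sin((1−f)δ)/sin δ ≈ 0.978, b = sin(fδ)/sin δ ≈ 0.599.
p = a·p₁ + b·p₂ ≈ (0.877, 0.063, 0.477); φ = arcsin(p_z) ≈ 28.48°, λ = atan2(p_y, p_x) ≈ 4.09°.

≈ lat 28.5°N, lon 4.1°E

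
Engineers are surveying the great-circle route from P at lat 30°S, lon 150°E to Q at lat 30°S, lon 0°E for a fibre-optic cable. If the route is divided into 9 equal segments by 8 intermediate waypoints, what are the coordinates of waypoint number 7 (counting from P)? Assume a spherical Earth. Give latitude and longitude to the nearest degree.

Write both endpoints as unit vectors p₁, p₂ with components (cos φ cos λ, cos φ sin λ, sin φ).
The central angle between the endpoints is δ = arccos(p₁·p₂) ≈ 1.982 rad (113.5°).
Interpolate at f = 7/9 with slerp weights a = sin((1−f)δ)/sin δ ≈ 0.465, b = sin(fδ)/sin δ ≈ 1.090.
p = a·p₁ + b·p₂ ≈ (0.596, 0.201, -0.778); φ = arcsin(p_z) ≈ -51.05°, λ = atan2(p_y, p_x) ≈ 18.68°.

≈ lat 51°S, lon 19°E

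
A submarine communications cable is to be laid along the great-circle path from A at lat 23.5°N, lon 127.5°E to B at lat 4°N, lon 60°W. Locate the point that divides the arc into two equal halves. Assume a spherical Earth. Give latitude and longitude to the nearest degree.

≈ lat 72°N, lon 114°W

Write both endpoints as unit vectors p₁, p₂ with components (cos φ cos λ, cos φ sin λ, sin φ).
The central angle between the endpoints is δ = arccos(p₁·p₂) ≈ 2.645 rad (151.5°).
Interpolate at f = 1/2 with slerp weights a = sin((1−f)δ)/sin δ ≈ 2.034, b = sin(fδ)/sin δ ≈ 2.034.
p = a·p₁ + b·p₂ ≈ (-0.121, -0.277, 0.953); φ = arcsin(p_z) ≈ 72.38°, λ = atan2(p_y, p_x) ≈ -113.57°.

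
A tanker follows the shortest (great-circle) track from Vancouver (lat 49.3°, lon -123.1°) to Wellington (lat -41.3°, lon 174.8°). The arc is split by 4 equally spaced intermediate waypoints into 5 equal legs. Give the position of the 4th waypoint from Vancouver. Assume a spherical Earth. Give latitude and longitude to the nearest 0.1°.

≈ lat -23.5°, lon -171.6°

Write both endpoints as unit vectors p₁, p₂ with components (cos φ cos λ, cos φ sin λ, sin φ).
The central angle between the endpoints is δ = arccos(p₁·p₂) ≈ 1.845 rad (105.7°).
Interpolate at f = 4/5 with slerp weights a = sin((1−f)δ)/sin δ ≈ 0.375, b = sin(fδ)/sin δ ≈ 1.034.
p = a·p₁ + b·p₂ ≈ (-0.907, -0.134, -0.398); φ = arcsin(p_z) ≈ -23.48°, λ = atan2(p_y, p_x) ≈ -171.58°.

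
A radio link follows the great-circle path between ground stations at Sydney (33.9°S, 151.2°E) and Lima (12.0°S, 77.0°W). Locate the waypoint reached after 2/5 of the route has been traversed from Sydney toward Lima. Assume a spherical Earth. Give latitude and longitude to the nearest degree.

Convert each endpoint to a unit vector on the sphere (x = cos φ cos λ, y = cos φ sin λ, z = sin φ).
The central angle between the endpoints is δ = arccos(p₁·p₂) ≈ 2.010 rad (115.2°).
Interpolate at f = 2/5 with slerp weights a = sin((1−f)δ)/sin δ ≈ 1.032, b = sin(fδ)/sin δ ≈ 0.796.
p = a·p₁ + b·p₂ ≈ (-0.576, -0.346, -0.741); φ = arcsin(p_z) ≈ -47.82°, λ = atan2(p_y, p_x) ≈ -149.02°.

≈ (48°S, 149°W)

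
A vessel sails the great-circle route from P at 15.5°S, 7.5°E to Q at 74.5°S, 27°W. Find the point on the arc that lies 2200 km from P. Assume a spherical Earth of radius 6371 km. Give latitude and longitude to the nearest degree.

Convert each endpoint to a unit vector on the sphere (x = cos φ cos λ, y = cos φ sin λ, z = sin φ).
The central angle between the endpoints is δ = arccos(p₁·p₂) ≈ 1.082 rad (62.0°). The total great-circle distance is δ·R ≈ 1.082 × 6371 ≈ 6892 km, so the target fraction is f = 2200/6892 ≈ 0.319.
Interpolate at f ≈ 0.319 with slerp weights a = sin((1−f)δ)/sin δ ≈ 0.761, b = sin(fδ)/sin δ ≈ 0.383.
p = a·p₁ + b·p₂ ≈ (0.818, 0.049, -0.573); φ = arcsin(p_z) ≈ -34.95°, λ = atan2(p_y, p_x) ≈ 3.44°.

≈ 35°S, 3°E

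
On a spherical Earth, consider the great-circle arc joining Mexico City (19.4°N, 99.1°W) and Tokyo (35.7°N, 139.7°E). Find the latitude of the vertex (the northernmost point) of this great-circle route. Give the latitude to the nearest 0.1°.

The great circle lies in the plane with unit normal n̂ = (p₁ × p₂)/|p₁ × p₂|.
Here n̂_z ≈ -0.669; the vertex latitude is φ_max = arccos|n̂_z| ≈ 48.0°.

≈ 48.0°N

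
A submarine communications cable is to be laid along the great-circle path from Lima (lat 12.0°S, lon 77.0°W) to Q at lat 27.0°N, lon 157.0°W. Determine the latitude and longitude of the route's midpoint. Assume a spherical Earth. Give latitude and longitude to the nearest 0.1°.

Convert each endpoint to a unit vector on the sphere (x = cos φ cos λ, y = cos φ sin λ, z = sin φ).
The central angle between the endpoints is δ = arccos(p₁·p₂) ≈ 1.514 rad (86.7°).
Interpolate at f = 1/2 with slerp weights a = sin((1−f)δ)/sin δ ≈ 0.688, b = sin(fδ)/sin δ ≈ 0.688.
p = a·p₁ + b·p₂ ≈ (-0.413, -0.895, 0.169); φ = arcsin(p_z) ≈ 9.74°, λ = atan2(p_y, p_x) ≈ -114.76°.

≈ lat 9.7°N, lon 114.8°W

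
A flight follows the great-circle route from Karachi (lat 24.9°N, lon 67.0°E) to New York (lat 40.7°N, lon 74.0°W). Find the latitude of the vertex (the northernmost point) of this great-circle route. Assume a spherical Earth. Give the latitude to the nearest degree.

The great circle lies in the plane with unit normal n̂ = (p₁ × p₂)/|p₁ × p₂|.
Here n̂_z ≈ -0.448; the vertex latitude is φ_max = arccos|n̂_z| ≈ 63.4°.
Check via Clairaut: cos φ_max = |cos φ₁| · sin C = cos(24.9°)·sin(29.6°) ≈ 0.448, again giving ≈ 63.4°.

≈ 63°N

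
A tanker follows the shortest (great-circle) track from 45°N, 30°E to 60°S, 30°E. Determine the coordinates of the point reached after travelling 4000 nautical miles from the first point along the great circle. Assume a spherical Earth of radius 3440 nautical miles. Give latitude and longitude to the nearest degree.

≈ 22°S, 30°E

Write both endpoints as unit vectors p₁, p₂ with components (cos φ cos λ, cos φ sin λ, sin φ).
The central angle between the endpoints is δ = arccos(p₁·p₂) ≈ 1.833 rad (105.0°). The total great-circle distance is δ·R ≈ 1.833 × 3440 ≈ 6304 nmi, so the target fraction is f = 4000/6304 ≈ 0.635.
Interpolate at f ≈ 0.635 with slerp weights a = sin((1−f)δ)/sin δ ≈ 0.643, b = sin(fδ)/sin δ ≈ 0.950.
p = a·p₁ + b·p₂ ≈ (0.805, 0.465, -0.368); φ = arcsin(p_z) ≈ -21.62°, λ = atan2(p_y, p_x) ≈ 30.00°.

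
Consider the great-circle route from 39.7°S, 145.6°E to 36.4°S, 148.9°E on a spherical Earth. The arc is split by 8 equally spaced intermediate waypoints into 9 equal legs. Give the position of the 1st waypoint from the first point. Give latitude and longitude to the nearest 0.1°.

Convert each endpoint to a unit vector on the sphere (x = cos φ cos λ, y = cos φ sin λ, z = sin φ).
The central angle between the endpoints is δ = arccos(p₁·p₂) ≈ 0.073 rad (4.2°).
Interpolate at f = 1/9 with slerp weights a = sin((1−f)δ)/sin δ ≈ 0.889, b = sin(fδ)/sin δ ≈ 0.111.
p = a·p₁ + b·p₂ ≈ (-0.641, 0.433, -0.634); φ = arcsin(p_z) ≈ -39.34°, λ = atan2(p_y, p_x) ≈ 145.98°.

≈ 39.3°S, 146.0°E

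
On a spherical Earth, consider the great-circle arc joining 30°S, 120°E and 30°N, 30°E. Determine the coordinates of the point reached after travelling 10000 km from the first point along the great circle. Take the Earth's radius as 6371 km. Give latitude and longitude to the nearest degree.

Convert each endpoint to a unit vector on the sphere (x = cos φ cos λ, y = cos φ sin λ, z = sin φ).
The central angle between the endpoints is δ = arccos(p₁·p₂) ≈ 1.823 rad (104.5°). The total great-circle distance is δ·R ≈ 1.823 × 6371 ≈ 11617 km, so the target fraction is f = 10000/11617 ≈ 0.861.
Interpolate at f ≈ 0.861 with slerp weights a = sin((1−f)δ)/sin δ ≈ 0.259, b = sin(fδ)/sin δ ≈ 1.033.
p = a·p₁ + b·p₂ ≈ (0.662, 0.642, 0.387); φ = arcsin(p_z) ≈ 22.75°, λ = atan2(p_y, p_x) ≈ 44.10°.

≈ 23°N, 44°E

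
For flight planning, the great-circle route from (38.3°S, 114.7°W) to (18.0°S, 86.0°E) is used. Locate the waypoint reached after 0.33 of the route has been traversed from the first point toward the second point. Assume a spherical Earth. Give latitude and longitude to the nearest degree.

≈ (70°S, 161°W)

Convert each endpoint to a unit vector on the sphere (x = cos φ cos λ, y = cos φ sin λ, z = sin φ).
The central angle between the endpoints is δ = arccos(p₁·p₂) ≈ 2.102 rad (120.4°).
Interpolate at f = 0.33 with slerp weights a = sin((1−f)δ)/sin δ ≈ 1.145, b = sin(fδ)/sin δ ≈ 0.742.
p = a·p₁ + b·p₂ ≈ (-0.326, -0.112, -0.939); φ = arcsin(p_z) ≈ -69.82°, λ = atan2(p_y, p_x) ≈ -160.97°.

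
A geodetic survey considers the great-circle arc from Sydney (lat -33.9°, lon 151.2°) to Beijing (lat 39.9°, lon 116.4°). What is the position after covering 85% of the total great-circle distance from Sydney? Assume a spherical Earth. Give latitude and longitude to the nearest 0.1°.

From cos δ = sin φ₁ sin φ₂ + cos φ₁ cos φ₂ cos Δλ, the central angle is δ ≈ 1.405 rad (80.5°).
Interpolate at f = 0.85 with slerp weights a = sin((1−f)δ)/sin δ ≈ 0.212, b = sin(fδ)/sin δ ≈ 0.943.
p = a·p₁ + b·p₂ ≈ (-0.476, 0.733, 0.487); φ = arcsin(p_z) ≈ 29.11°, λ = atan2(p_y, p_x) ≈ 123.00°.

≈ lat 29.1°, lon 123.0°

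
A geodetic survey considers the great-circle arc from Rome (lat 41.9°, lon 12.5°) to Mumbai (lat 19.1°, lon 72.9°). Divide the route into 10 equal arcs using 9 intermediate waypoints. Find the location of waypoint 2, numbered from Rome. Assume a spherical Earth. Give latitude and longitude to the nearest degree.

≈ lat 40°, lon 27°

From cos δ = sin φ₁ sin φ₂ + cos φ₁ cos φ₂ cos Δλ, the central angle is δ ≈ 0.969 rad (55.5°).
Interpolate at f = 2/10 with slerp weights a = sin((1−f)δ)/sin δ ≈ 0.849, b = sin(fδ)/sin δ ≈ 0.234.
p = a·p₁ + b·p₂ ≈ (0.682, 0.348, 0.643); φ = arcsin(p_z) ≈ 40.05°, λ = atan2(p_y, p_x) ≈ 27.02°.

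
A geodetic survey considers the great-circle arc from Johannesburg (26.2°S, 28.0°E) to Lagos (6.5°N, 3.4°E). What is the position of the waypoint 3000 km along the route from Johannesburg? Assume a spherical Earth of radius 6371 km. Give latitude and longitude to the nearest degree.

Write both endpoints as unit vectors p₁, p₂ with components (cos φ cos λ, cos φ sin λ, sin φ).
The central angle between the endpoints is δ = arccos(p₁·p₂) ≈ 0.707 rad (40.5°). The total great-circle distance is δ·R ≈ 0.707 × 6371 ≈ 4502 km, so the target fraction is f = 3000/4502 ≈ 0.666.
Interpolate at f ≈ 0.666 with slerp weights a = sin((1−f)δ)/sin δ ≈ 0.360, b = sin(fδ)/sin δ ≈ 0.699.
p = a·p₁ + b·p₂ ≈ (0.978, 0.193, -0.080); φ = arcsin(p_z) ≈ -4.57°, λ = atan2(p_y, p_x) ≈ 11.15°.

≈ 5°S, 11°E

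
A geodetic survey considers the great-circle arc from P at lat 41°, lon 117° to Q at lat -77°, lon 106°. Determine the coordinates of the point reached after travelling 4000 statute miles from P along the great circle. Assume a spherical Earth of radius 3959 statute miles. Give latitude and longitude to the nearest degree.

From cos δ = sin φ₁ sin φ₂ + cos φ₁ cos φ₂ cos Δλ, the central angle is δ ≈ 2.063 rad (118.2°). The total great-circle distance is δ·R ≈ 2.063 × 3959 ≈ 8168 mi, so the target fraction is f = 4000/8168 ≈ 0.490.
Interpolate at f ≈ 0.490 with slerp weights a = sin((1−f)δ)/sin δ ≈ 0.986, b = sin(fδ)/sin δ ≈ 0.961.
p = a·p₁ + b·p₂ ≈ (-0.397, 0.871, -0.290); φ = arcsin(p_z) ≈ -16.84°, λ = atan2(p_y, p_x) ≈ 114.53°.

≈ lat -17°, lon 115°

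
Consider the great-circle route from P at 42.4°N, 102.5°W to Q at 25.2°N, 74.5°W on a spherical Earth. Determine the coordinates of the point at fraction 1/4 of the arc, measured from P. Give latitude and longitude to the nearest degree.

≈ 39°N, 94°W

Write both endpoints as unit vectors p₁, p₂ with components (cos φ cos λ, cos φ sin λ, sin φ).
The central angle between the endpoints is δ = arccos(p₁·p₂) ≈ 0.501 rad (28.7°).
Interpolate at f = 1/4 with slerp weights a = sin((1−f)δ)/sin δ ≈ 0.764, b = sin(fδ)/sin δ ≈ 0.260.
p = a·p₁ + b·p₂ ≈ (-0.059, -0.778, 0.626); φ = arcsin(p_z) ≈ 38.75°, λ = atan2(p_y, p_x) ≈ -94.36°.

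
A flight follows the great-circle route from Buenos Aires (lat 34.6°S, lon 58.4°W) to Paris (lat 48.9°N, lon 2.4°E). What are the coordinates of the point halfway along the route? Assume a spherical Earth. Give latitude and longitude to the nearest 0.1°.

≈ lat 8.3°N, lon 31.8°W

Write both endpoints as unit vectors p₁, p₂ with components (cos φ cos λ, cos φ sin λ, sin φ).
The central angle between the endpoints is δ = arccos(p₁·p₂) ≈ 1.735 rad (99.4°).
Interpolate at f = 1/2 with slerp weights a = sin((1−f)δ)/sin δ ≈ 0.773, b = sin(fδ)/sin δ ≈ 0.773.
p = a·p₁ + b·p₂ ≈ (0.841, -0.521, 0.144); φ = arcsin(p_z) ≈ 8.26°, λ = atan2(p_y, p_x) ≈ -31.76°.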